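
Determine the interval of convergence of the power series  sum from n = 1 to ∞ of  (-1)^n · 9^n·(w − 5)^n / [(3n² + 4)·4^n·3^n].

The ratio of consecutive coefficients is [(3n² + 4)/(3(n+1)² + 4)] · 9/(4·3) → 3/4.
Hence the series converges for |w − 5| < 1/(3/4) = 4/3, so the radius of convergence is 4/3.
Check w = 19/3: absolute convergence follows by limit comparison with Σ 1/n².
Check w = 11/3: the terms are on the order of 1/n², so the series converges absolutely by comparison with the p-series (p = 2 > 1).

[11/3, 19/3]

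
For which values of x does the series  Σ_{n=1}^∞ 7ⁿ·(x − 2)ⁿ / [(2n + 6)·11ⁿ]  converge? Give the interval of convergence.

Ratio test: |a_{n+1}/a_n| = [(2n + 6)/(2(n+1) + 6)] · 7/11 → 7/11 as n → ∞.
Hence the series converges for |x − 2| < 1/(7/11) = 11/7, so the radius of convergence is 11/7.
At x = 25/7: comparison with the harmonic series Σ 1/n shows the series diverges.
Endpoint x = 3/7: the terms alternate in sign and decrease monotonically to 0 in absolute value (size ~ c/n), so the alternating series test gives convergence.

[3/7, 25/7)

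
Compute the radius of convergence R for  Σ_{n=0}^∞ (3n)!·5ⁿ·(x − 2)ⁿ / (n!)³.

Ratio test: |a_{n+1}/a_n| = (3n+1)·(3n+2)·(3n+3)/(n+1)³ · 5 → 135 as n → ∞.
Hence the series converges for |x − 2| < 1/(135) = 1/135, so the radius of convergence is 1/135.

R = 1/135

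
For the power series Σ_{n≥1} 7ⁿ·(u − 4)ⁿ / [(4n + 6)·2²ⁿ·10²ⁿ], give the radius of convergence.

R = 400/7

Apply the ratio test: |a_{n+1}| / |a_n| = [(4n + 6)/(4(n+1) + 6)] · 7/(4·100), which tends to 7/400 as n → ∞.
Thus R = 1/(7/400) = 400/7.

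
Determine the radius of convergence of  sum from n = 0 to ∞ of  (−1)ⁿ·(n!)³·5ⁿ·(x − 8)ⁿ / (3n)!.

R = 27/5

The ratio of consecutive coefficients is (n+1)³/[(3n+1)·(3n+2)·(3n+3)] · 5 → 5/27.
Convergence for |x − 8| · 5/27 < 1, i.e. |x − 8| < 27/5. So R = 27/5.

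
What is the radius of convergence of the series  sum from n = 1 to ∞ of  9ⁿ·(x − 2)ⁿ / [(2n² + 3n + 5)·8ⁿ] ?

Ratio test: |a_{n+1}/a_n| = [(2n² + 3n + 5)/(2(n+1)² + 3(n+1) + 5)] · 9/8 → 9/8 as n → ∞.
The series converges when 9/8 · |x − 2| < 1, giving R = 8/9.

R = 8/9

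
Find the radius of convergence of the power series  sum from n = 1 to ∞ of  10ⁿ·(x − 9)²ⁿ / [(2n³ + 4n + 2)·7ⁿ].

The ratio of consecutive coefficients is [(2n³ + 4n + 2)/(2(n+1)³ + 4(n+1) + 2)] · 10/7 → 10/7.
Writing y = (x − 9)², the series in y has radius 7/10, so |x − 9| < √(7/10) and R = √70/10.

R = √70/10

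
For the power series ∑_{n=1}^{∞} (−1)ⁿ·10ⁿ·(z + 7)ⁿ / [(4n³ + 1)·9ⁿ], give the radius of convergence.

Apply the ratio test: |a_{n+1}| / |a_n| = [(4n³ + 1)/(4(n+1)³ + 1)] · 10/9, which tends to 10/9 as n → ∞.
Hence the series converges for |z + 7| < 1/(10/9) = 9/10, so the radius of convergence is 9/10.

R = 9/10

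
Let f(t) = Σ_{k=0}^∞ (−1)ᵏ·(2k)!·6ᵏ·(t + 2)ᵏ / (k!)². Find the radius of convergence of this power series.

By the ratio test, |a_{k+1}/a_k| = (2k+1)·(2k+2)/(k+1)² · 6 → 24.
Convergence for |t + 2| · 24 < 1, i.e. |t + 2| < 1/24. So R = 1/24.

R = 1/24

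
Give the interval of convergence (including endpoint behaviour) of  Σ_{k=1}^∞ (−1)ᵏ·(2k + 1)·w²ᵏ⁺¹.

Apply the ratio test: |a_{k+1}| / |a_k| = (2(k+1) + 1)/(2k + 1), which tends to 1 as k → ∞.
Successive powers of w differ by 2, so the series converges when |w|² · 1 < 1, i.e. |w| < √(1) = 1. So R = 1.
When w = 1, the terms have absolute value of order k, which does not tend to 0, so the series diverges by the divergence test.
At w = -1: the terms do not tend to 0, so the series diverges.

(-1, 1)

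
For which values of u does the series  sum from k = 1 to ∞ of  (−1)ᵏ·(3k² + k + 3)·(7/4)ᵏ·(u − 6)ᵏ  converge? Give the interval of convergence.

Ratio test: |a_{k+1}/a_k| = [(3(k+1)² + (k+1) + 3)/(3k² + k + 3)] · 7/4 → 7/4 as k → ∞.
Thus R = 1/(7/4) = 4/7.
At u = 46/7: the terms have absolute value of order k², which does not tend to 0, so the series diverges by the divergence test.
At u = 38/7: the k-th term does not approach 0; divergence by the term test.

(38/7, 46/7)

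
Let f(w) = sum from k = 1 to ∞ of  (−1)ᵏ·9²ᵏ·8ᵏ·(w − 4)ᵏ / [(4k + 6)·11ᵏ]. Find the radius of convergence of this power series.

Apply the ratio test: |a_{k+1}| / |a_k| = [(4k + 6)/(4(k+1) + 6)] · 81·8/11, which tends to 648/11 as k → ∞.
The series converges when 648/11 · |w − 4| < 1, giving R = 11/648.

R = 11/648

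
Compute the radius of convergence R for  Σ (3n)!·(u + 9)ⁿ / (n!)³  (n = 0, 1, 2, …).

R = 1/27

Ratio test: |a_{n+1}/a_n| = (3n+1)·(3n+2)·(3n+3)/(n+1)³ → 27 as n → ∞.
Hence the series converges for |u + 9| < 1/(27) = 1/27, so the radius of convergence is 1/27.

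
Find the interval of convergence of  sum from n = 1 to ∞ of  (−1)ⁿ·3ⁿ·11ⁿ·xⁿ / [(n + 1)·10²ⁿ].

By the ratio test, |a_{n+1}/a_n| = [(n + 1)/((n+1) + 1)] · 3·11/100 → 33/100.
Thus R = 1/(33/100) = 100/33.
At x = 100/33: an alternating series whose terms decrease to 0 in absolute value, so it converges by the Leibniz criterion.
Check x = -100/33: the terms behave like c/n; limit comparison with the harmonic series gives divergence.

(-100/33, 100/33]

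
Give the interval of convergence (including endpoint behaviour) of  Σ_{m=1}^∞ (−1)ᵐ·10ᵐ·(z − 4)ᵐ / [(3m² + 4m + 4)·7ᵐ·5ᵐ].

Ratio test: |a_{m+1}/a_m| = [(3m² + 4m + 4)/(3(m+1)² + 4(m+1) + 4)] · 10/(7·5) → 2/7 as m → ∞.
Convergence for |z − 4| · 2/7 < 1, i.e. |z − 4| < 7/2. So R = 7/2.
At z = 15/2: absolute convergence follows by limit comparison with Σ 1/m².
Check z = 1/2: absolute convergence follows by limit comparison with Σ 1/m².

[1/2, 15/2]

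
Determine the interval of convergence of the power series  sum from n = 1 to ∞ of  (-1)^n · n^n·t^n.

{0}

By the Cauchy root test, |a_n|^(1/n) = n → ∞.
The root grows without bound, so R = 0 (convergence only at t = 0).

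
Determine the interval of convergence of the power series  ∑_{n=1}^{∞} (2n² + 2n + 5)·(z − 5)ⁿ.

(4, 6)

By the ratio test, |a_{n+1}/a_n| = (2(n+1)² + 2(n+1) + 5)/(2n² + 2n + 5) → 1.
Convergence for |z − 5| < 1, so R = 1.
Check z = 6: the terms have absolute value of order n², which does not tend to 0, so the series diverges by the divergence test.
At z = 4: the n-th term does not approach 0; divergence by the term test.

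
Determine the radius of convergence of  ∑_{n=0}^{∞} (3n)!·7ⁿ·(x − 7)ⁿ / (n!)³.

R = 1/189

By the ratio test, |a_{n+1}/a_n| = (3n+1)·(3n+2)·(3n+3)/(n+1)³ · 7 → 189.
The series converges when 189 · |x − 7| < 1, giving R = 1/189.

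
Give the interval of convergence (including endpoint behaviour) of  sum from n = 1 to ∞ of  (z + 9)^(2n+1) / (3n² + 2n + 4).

[-10, -8]

The ratio of consecutive coefficients is (3n² + 2n + 4)/(3(n+1)² + 2(n+1) + 4) → 1.
Successive powers of (z + 9) differ by 2, so the series converges when |z + 9|² · 1 < 1, i.e. |z + 9| < √(1) = 1. So R = 1.
At z = -8: the terms are on the order of 1/n², so the series converges absolutely by comparison with the p-series (p = 2 > 1).
Check z = -10: absolute convergence follows by limit comparison with Σ 1/n².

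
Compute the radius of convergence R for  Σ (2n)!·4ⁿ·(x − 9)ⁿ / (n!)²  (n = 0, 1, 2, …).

The ratio of consecutive coefficients is (2n+1)·(2n+2)/(n+1)² · 4 → 16.
Convergence for |x − 9| · 16 < 1, i.e. |x − 9| < 1/16. So R = 1/16.

R = 1/16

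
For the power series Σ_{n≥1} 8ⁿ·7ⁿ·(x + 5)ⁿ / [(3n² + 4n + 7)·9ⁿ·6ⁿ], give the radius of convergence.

R = 27/28

Ratio test: |a_{n+1}/a_n| = [(3n² + 4n + 7)/(3(n+1)² + 4(n+1) + 7)] · 8·7/(9·6) → 28/27 as n → ∞.
Thus R = 1/(28/27) = 27/28.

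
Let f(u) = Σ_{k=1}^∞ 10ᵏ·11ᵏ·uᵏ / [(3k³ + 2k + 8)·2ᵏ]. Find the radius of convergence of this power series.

R = 1/55

Ratio test: |a_{k+1}/a_k| = [(3k³ + 2k + 8)/(3(k+1)³ + 2(k+1) + 8)] · 10·11/2 → 55 as k → ∞.
Thus R = 1/(55) = 1/55.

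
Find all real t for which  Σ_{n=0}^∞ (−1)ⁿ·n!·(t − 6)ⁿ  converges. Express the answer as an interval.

{6}

Apply the ratio test: |a_{n+1}| / |a_n| = (n+1), which tends to ∞ as n → ∞.
The terms grow without bound for any (t − 6) ≠ 0, so R = 0 (convergence only at t = 6).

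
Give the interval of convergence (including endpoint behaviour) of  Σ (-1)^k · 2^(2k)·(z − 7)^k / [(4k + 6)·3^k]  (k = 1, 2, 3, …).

(25/4, 31/4]

Apply the ratio test: |a_{k+1}| / |a_k| = [(4k + 6)/(4(k+1) + 6)] · 4/3, which tends to 4/3 as k → ∞.
Hence the series converges for |z − 7| < 1/(4/3) = 3/4, so the radius of convergence is 3/4.
At z = 31/4: convergence follows from the alternating series test (terms decrease monotonically to 0).
Check z = 25/4: the terms behave like c/k; limit comparison with the harmonic series gives divergence.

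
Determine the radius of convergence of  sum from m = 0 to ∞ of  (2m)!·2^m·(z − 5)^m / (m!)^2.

R = 1/8

Apply the ratio test: |a_{m+1}| / |a_m| = (2m+1)·(2m+2)/(m+1)² · 2, which tends to 8 as m → ∞.
Hence the series converges for |z − 5| < 1/(8) = 1/8, so the radius of convergence is 1/8.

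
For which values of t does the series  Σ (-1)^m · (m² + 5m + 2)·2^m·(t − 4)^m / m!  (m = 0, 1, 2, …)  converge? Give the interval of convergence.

(−∞, ∞)

The ratio of consecutive coefficients is ((m+1)² + 5(m+1) + 2)/(m² + 5m + 2) · 2 · 1/(m+1) → 0.
The ratio tends to 0 regardless of t, hence R = ∞.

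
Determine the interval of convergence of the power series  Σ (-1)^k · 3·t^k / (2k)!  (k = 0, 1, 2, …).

The ratio of consecutive coefficients is 3/3 · 1/[(2k+1)·(2k+2)] → 0.
Since the limit is 0 < 1 for every t, the series converges on all of ℝ and R = ∞.

(−∞, ∞)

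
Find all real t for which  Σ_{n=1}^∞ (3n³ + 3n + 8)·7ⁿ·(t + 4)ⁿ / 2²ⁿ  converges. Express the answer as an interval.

By the ratio test, |a_{n+1}/a_n| = [(3(n+1)³ + 3(n+1) + 8)/(3n³ + 3n + 8)] · 7/4 → 7/4.
Thus R = 1/(7/4) = 4/7.
At t = -24/7: the terms do not tend to 0, so the series diverges.
At t = -32/7: the terms do not tend to 0, so the series diverges.

(-32/7, -24/7)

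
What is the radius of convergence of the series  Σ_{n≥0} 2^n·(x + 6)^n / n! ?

Ratio test: |a_{n+1}/a_n| = 2 · 1/(n+1) → 0 as n → ∞.
Since the limit is 0 < 1 for every x, the series converges on all of ℝ and R = ∞.

R = ∞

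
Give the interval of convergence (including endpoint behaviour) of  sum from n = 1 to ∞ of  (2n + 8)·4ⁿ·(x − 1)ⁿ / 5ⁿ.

Ratio test: |a_{n+1}/a_n| = [(2(n+1) + 8)/(2n + 8)] · 4/5 → 4/5 as n → ∞.
Convergence for |x − 1| · 4/5 < 1, i.e. |x − 1| < 5/4. So R = 5/4.
At x = 9/4: the terms do not tend to 0, so the series diverges.
When x = -1/4, the n-th term does not approach 0; divergence by the term test.

(-1/4, 9/4)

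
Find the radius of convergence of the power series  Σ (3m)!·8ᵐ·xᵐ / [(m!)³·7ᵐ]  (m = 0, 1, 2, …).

Ratio test: |a_{m+1}/a_m| = (3m+1)·(3m+2)·(3m+3)/(m+1)³ · 8/7 → 216/7 as m → ∞.
Thus R = 1/(216/7) = 7/216.

R = 7/216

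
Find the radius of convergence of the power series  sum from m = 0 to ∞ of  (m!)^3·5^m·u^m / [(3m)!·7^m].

R = 189/5

Apply the ratio test: |a_{m+1}| / |a_m| = (m+1)³/[(3m+1)·(3m+2)·(3m+3)] · 5/7, which tends to 5/189 as m → ∞.
The series converges when 5/189 · |u| < 1, giving R = 189/5.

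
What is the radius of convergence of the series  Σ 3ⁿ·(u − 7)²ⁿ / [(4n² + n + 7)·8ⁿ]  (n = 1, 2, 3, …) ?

R = 2√6/3

By the ratio test, |a_{n+1}/a_n| = [(4n² + n + 7)/(4(n+1)² + (n+1) + 7)] · 3/8 → 3/8.
Since the exponent of (u − 7) increases by 2 each term, convergence requires |u − 7|² < 8/3, hence R = 2√6/3.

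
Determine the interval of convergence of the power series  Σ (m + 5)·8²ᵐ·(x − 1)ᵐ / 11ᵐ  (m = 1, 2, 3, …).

(53/64, 75/64)

By the ratio test, |a_{m+1}/a_m| = [((m+1) + 5)/(m + 5)] · 64/11 → 64/11.
The series converges when 64/11 · |x − 1| < 1, giving R = 11/64.
Check x = 75/64: the terms have absolute value of order m, which does not tend to 0, so the series diverges by the divergence test.
When x = 53/64, the terms have absolute value of order m, which does not tend to 0, so the series diverges by the divergence test.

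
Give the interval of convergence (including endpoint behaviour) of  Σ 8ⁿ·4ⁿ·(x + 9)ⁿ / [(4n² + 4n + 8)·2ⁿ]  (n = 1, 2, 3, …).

Apply the ratio test: |a_{n+1}| / |a_n| = [(4n² + 4n + 8)/(4(n+1)² + 4(n+1) + 8)] · 8·4/2, which tends to 16 as n → ∞.
The series converges when 16 · |x + 9| < 1, giving R = 1/16.
When x = -143/16, absolute convergence follows by limit comparison with Σ 1/n².
When x = -145/16, absolute convergence follows by limit comparison with Σ 1/n².

[-145/16, -143/16]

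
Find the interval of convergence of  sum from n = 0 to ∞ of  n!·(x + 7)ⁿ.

By the ratio test, |a_{n+1}/a_n| = (n+1) → ∞.
The ratio grows without bound, so the series diverges whenever (x + 7) ≠ 0; it converges only at x = -7. R = 0.

{-7}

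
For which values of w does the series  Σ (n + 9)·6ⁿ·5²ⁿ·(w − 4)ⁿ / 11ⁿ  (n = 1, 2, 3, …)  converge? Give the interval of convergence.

(589/150, 611/150)

By the ratio test, |a_{n+1}/a_n| = [((n+1) + 9)/(n + 9)] · 6·25/11 → 150/11.
Convergence for |w − 4| · 150/11 < 1, i.e. |w − 4| < 11/150. So R = 11/150.
When w = 611/150, the terms do not tend to 0, so the series diverges.
Endpoint w = 589/150: the terms do not tend to 0, so the series diverges.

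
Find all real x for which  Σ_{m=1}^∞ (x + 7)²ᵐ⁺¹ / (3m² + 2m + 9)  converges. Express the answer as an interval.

[-8, -6]

Ratio test: |a_{m+1}/a_m| = (3m² + 2m + 9)/(3(m+1)² + 2(m+1) + 9) → 1 as m → ∞.
Successive powers of (x + 7) differ by 2, so the series converges when |x + 7|² · 1 < 1, i.e. |x + 7| < √(1) = 1. So R = 1.
Endpoint x = -6: the terms are on the order of 1/m², so the series converges absolutely by comparison with the p-series (p = 2 > 1).
Endpoint x = -8: the terms are on the order of 1/m², so the series converges absolutely by comparison with the p-series (p = 2 > 1).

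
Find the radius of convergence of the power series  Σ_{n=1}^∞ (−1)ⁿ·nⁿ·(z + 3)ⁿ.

Root test: |a_n|^(1/n) = n → ∞.
The root grows without bound, so R = 0 (convergence only at z = -3).

R = 0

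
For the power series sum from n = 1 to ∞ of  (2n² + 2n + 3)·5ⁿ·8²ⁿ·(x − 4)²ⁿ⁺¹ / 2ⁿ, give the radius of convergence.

R = √10/40

Ratio test: |a_{n+1}/a_n| = [(2(n+1)² + 2(n+1) + 3)/(2n² + 2n + 3)] · 5·64/2 → 160 as n → ∞.
Successive powers of (x − 4) differ by 2, so the series converges when |x − 4|² · 160 < 1, i.e. |x − 4| < √(1/160). So R = √10/40.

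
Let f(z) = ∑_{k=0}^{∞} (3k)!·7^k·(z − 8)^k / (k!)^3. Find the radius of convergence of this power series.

By the ratio test, |a_{k+1}/a_k| = (3k+1)·(3k+2)·(3k+3)/(k+1)³ · 7 → 189.
Convergence for |z − 8| · 189 < 1, i.e. |z − 8| < 1/189. So R = 1/189.

R = 1/189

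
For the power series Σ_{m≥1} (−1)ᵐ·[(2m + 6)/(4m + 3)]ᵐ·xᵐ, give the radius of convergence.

Root test: |a_m|^(1/m) = (2m + 6)/(4m + 3) → 1/2.
Convergence for |x| · 1/2 < 1, i.e. |x| < 2. So R = 2.

R = 2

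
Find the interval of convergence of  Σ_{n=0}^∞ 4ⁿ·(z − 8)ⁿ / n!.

(−∞, ∞)

By the ratio test, |a_{n+1}/a_n| = 4 · 1/(n+1) → 0.
The limit is 0, so the series converges for all z; R = ∞.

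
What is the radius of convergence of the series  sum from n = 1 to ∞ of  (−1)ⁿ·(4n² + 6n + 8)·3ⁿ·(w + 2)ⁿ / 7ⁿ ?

R = 7/3

By the ratio test, |a_{n+1}/a_n| = [(4(n+1)² + 6(n+1) + 8)/(4n² + 6n + 8)] · 3/7 → 3/7.
The series converges when 3/7 · |w + 2| < 1, giving R = 7/3.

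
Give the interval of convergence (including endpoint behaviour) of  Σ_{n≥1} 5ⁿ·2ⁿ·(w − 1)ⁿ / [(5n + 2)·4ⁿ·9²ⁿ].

[-157/5, 167/5)

The ratio of consecutive coefficients is [(5n + 2)/(5(n+1) + 2)] · 5·2/(4·81) → 5/162.
Thus R = 1/(5/162) = 162/5.
At w = 167/5: comparison with the harmonic series Σ 1/n shows the series diverges.
When w = -157/5, an alternating series whose terms decrease to 0 in absolute value, so it converges by the Leibniz criterion.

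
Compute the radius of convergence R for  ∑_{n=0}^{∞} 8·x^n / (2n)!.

R = ∞

The ratio of consecutive coefficients is 8/8 · 1/[(2n+1)·(2n+2)] → 0.
Since the limit is 0 < 1 for every x, the series converges on all of ℝ and R = ∞.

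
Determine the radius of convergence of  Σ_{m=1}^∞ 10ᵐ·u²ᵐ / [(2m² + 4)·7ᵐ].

The ratio of consecutive coefficients is [(2m² + 4)/(2(m+1)² + 4)] · 10/7 → 10/7.
Successive powers of u differ by 2, so the series converges when |u|² · 10/7 < 1, i.e. |u| < √(7/10). So R = √70/10.

R = √70/10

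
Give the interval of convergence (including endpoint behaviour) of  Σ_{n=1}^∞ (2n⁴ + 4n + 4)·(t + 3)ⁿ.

By the ratio test, |a_{n+1}/a_n| = (2(n+1)⁴ + 4(n+1) + 4)/(2n⁴ + 4n + 4) → 1.
So the series converges when |t + 3| < 1 and diverges when |t + 3| > 1; R = 1.
Endpoint t = -2: the terms have absolute value of order n⁴, which does not tend to 0, so the series diverges by the divergence test.
Endpoint t = -4: the terms have absolute value of order n⁴, which does not tend to 0, so the series diverges by the divergence test.

(-4, -2)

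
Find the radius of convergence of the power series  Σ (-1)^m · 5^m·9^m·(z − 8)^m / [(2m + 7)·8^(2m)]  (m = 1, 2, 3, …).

Apply the ratio test: |a_{m+1}| / |a_m| = [(2m + 7)/(2(m+1) + 7)] · 5·9/64, which tends to 45/64 as m → ∞.
The series converges when 45/64 · |z − 8| < 1, giving R = 64/45.

R = 64/45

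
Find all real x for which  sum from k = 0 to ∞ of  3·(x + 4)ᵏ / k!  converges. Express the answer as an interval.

(−∞, ∞)

The ratio of consecutive coefficients is 3/3 · 1/(k+1) → 0.
The limit is 0, so the series converges for all x; R = ∞.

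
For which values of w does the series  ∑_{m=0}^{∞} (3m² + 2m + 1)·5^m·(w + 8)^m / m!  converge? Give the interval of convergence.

(−∞, ∞)

Apply the ratio test: |a_{m+1}| / |a_m| = (3(m+1)² + 2(m+1) + 1)/(3m² + 2m + 1) · 5 · 1/(m+1), which tends to 0 as m → ∞.
Since the limit is 0 < 1 for every w, the series converges on all of ℝ and R = ∞.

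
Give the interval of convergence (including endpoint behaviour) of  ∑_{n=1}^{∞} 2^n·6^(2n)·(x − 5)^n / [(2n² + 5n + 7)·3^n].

[119/24, 121/24]

The ratio of consecutive coefficients is [(2n² + 5n + 7)/(2(n+1)² + 5(n+1) + 7)] · 2·36/3 → 24.
Convergence for |x − 5| · 24 < 1, i.e. |x − 5| < 1/24. So R = 1/24.
Check x = 121/24: absolute convergence follows by limit comparison with Σ 1/n².
Check x = 119/24: absolute convergence follows by limit comparison with Σ 1/n².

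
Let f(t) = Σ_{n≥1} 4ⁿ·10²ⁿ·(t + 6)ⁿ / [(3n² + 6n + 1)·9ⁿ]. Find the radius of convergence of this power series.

The ratio of consecutive coefficients is [(3n² + 6n + 1)/(3(n+1)² + 6(n+1) + 1)] · 4·100/9 → 400/9.
Convergence for |t + 6| · 400/9 < 1, i.e. |t + 6| < 9/400. So R = 9/400.

R = 9/400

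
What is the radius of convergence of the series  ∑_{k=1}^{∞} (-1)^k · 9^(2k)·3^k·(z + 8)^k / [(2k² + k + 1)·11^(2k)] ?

R = 121/243

The ratio of consecutive coefficients is [(2k² + k + 1)/(2(k+1)² + (k+1) + 1)] · 81·3/121 → 243/121.
Thus R = 1/(243/121) = 121/243.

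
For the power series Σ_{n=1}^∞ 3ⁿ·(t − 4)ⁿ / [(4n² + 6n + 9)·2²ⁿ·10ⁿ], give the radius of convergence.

The ratio of consecutive coefficients is [(4n² + 6n + 9)/(4(n+1)² + 6(n+1) + 9)] · 3/(4·10) → 3/40.
Hence the series converges for |t − 4| < 1/(3/40) = 40/3, so the radius of convergence is 40/3.

R = 40/3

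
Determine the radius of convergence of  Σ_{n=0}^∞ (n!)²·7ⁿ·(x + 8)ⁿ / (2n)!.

R = 4/7

Ratio test: |a_{n+1}/a_n| = (n+1)²/[(2n+1)·(2n+2)] · 7 → 7/4 as n → ∞.
Hence the series converges for |x + 8| < 1/(7/4) = 4/7, so the radius of convergence is 4/7.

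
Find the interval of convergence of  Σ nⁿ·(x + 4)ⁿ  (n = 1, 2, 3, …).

Root test: |a_n|^(1/n) = n → ∞.
Since the n-th root of |a_n| is unbounded, the series converges only at x = -4; R = 0.

{-4}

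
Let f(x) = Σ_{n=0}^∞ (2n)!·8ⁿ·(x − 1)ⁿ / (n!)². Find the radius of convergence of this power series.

R = 1/32

Apply the ratio test: |a_{n+1}| / |a_n| = (2n+1)·(2n+2)/(n+1)² · 8, which tends to 32 as n → ∞.
The series converges when 32 · |x − 1| < 1, giving R = 1/32.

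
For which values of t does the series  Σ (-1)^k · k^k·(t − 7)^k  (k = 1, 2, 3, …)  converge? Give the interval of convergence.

{7}

Applying the root test, |a_k|^(1/k) = k → ∞.
Since the k-th root of |a_k| is unbounded, the series converges only at t = 7; R = 0.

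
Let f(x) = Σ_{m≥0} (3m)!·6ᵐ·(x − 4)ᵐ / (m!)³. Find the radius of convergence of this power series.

R = 1/162

Ratio test: |a_{m+1}/a_m| = (3m+1)·(3m+2)·(3m+3)/(m+1)³ · 6 → 162 as m → ∞.
Hence the series converges for |x − 4| < 1/(162) = 1/162, so the radius of convergence is 1/162.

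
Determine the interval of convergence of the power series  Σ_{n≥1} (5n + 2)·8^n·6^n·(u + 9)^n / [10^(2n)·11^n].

The ratio of consecutive coefficients is [(5(n+1) + 2)/(5n + 2)] · 8·6/(100·11) → 12/275.
Convergence for |u + 9| · 12/275 < 1, i.e. |u + 9| < 275/12. So R = 275/12.
At u = 167/12: the terms have absolute value of order n, which does not tend to 0, so the series diverges by the divergence test.
At u = -383/12: the terms have absolute value of order n, which does not tend to 0, so the series diverges by the divergence test.

(-383/12, 167/12)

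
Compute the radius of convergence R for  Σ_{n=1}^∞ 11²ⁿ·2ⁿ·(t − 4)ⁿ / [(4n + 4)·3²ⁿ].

R = 9/242

By the ratio test, |a_{n+1}/a_n| = [(4n + 4)/(4(n+1) + 4)] · 121·2/9 → 242/9.
Hence the series converges for |t − 4| < 1/(242/9) = 9/242, so the radius of convergence is 9/242.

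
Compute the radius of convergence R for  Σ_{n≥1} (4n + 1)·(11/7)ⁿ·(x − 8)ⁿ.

R = 7/11

The ratio of consecutive coefficients is [(4(n+1) + 1)/(4n + 1)] · 11/7 → 11/7.
The series converges when 11/7 · |x − 8| < 1, giving R = 7/11.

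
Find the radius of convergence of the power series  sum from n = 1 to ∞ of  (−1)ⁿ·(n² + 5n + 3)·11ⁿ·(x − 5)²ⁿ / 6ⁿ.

The ratio of consecutive coefficients is [((n+1)² + 5(n+1) + 3)/(n² + 5n + 3)] · 11/6 → 11/6.
Writing y = (x − 5)², the series in y has radius 6/11, so |x − 5| < √(6/11) and R = √66/11.

R = √66/11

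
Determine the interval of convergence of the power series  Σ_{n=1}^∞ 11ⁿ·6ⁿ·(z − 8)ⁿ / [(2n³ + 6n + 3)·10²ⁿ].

[214/33, 314/33]

By the ratio test, |a_{n+1}/a_n| = [(2n³ + 6n + 3)/(2(n+1)³ + 6(n+1) + 3)] · 11·6/100 → 33/50.
Convergence for |z − 8| · 33/50 < 1, i.e. |z − 8| < 50/33. So R = 50/33.
Check z = 314/33: the series is dominated by a constant times Σ 1/n³, which converges (p = 3 > 1).
At z = 214/33: the series is dominated by a constant times Σ 1/n³, which converges (p = 3 > 1).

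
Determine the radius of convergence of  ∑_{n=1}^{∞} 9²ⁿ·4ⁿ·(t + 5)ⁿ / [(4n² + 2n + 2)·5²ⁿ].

R = 25/324

By the ratio test, |a_{n+1}/a_n| = [(4n² + 2n + 2)/(4(n+1)² + 2(n+1) + 2)] · 81·4/25 → 324/25.
Hence the series converges for |t + 5| < 1/(324/25) = 25/324, so the radius of convergence is 25/324.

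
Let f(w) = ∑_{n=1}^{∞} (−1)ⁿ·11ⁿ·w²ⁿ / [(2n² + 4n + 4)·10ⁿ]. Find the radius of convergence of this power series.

Apply the ratio test: |a_{n+1}| / |a_n| = [(2n² + 4n + 4)/(2(n+1)² + 4(n+1) + 4)] · 11/10, which tends to 11/10 as n → ∞.
Since the exponent of w increases by 2 each term, convergence requires |w|² < 10/11, hence R = √110/11.

R = √110/11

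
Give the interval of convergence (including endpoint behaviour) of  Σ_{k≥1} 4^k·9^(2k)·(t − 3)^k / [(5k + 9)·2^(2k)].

By the ratio test, |a_{k+1}/a_k| = [(5k + 9)/(5(k+1) + 9)] · 4·81/4 → 81.
Thus R = 1/(81) = 1/81.
When t = 244/81, the terms behave like c/k; limit comparison with the harmonic series gives divergence.
Check t = 242/81: the terms alternate in sign and decrease monotonically to 0 in absolute value (size ~ c/k), so the alternating series test gives convergence.

[242/81, 244/81)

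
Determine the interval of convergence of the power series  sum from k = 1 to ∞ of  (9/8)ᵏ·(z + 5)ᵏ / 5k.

The ratio of consecutive coefficients is [5k/5(k+1)] · 9/8 → 9/8.
Thus R = 1/(9/8) = 8/9.
When z = -37/9, comparison with the harmonic series Σ 1/k shows the series diverges.
When z = -53/9, an alternating series whose terms decrease to 0 in absolute value, so it converges by the Leibniz criterion.

[-53/9, -37/9)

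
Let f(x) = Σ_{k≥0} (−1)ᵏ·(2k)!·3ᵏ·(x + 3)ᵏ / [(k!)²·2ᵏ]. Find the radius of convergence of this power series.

R = 1/6

By the ratio test, |a_{k+1}/a_k| = (2k+1)·(2k+2)/(k+1)² · 3/2 → 6.
Thus R = 1/(6) = 1/6.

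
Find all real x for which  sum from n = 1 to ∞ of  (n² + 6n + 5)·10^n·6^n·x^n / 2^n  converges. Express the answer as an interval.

(-1/30, 1/30)

The ratio of consecutive coefficients is [((n+1)² + 6(n+1) + 5)/(n² + 6n + 5)] · 10·6/2 → 30.
The series converges when 30 · |x| < 1, giving R = 1/30.
When x = 1/30, the terms have absolute value of order n², which does not tend to 0, so the series diverges by the divergence test.
Endpoint x = -1/30: the terms do not tend to 0, so the series diverges.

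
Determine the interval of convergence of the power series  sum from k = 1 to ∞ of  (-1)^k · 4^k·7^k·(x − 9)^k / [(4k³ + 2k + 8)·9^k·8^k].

Apply the ratio test: |a_{k+1}| / |a_k| = [(4k³ + 2k + 8)/(4(k+1)³ + 2(k+1) + 8)] · 4·7/(9·8), which tends to 7/18 as k → ∞.
The series converges when 7/18 · |x − 9| < 1, giving R = 18/7.
Endpoint x = 81/7: the terms are on the order of 1/k³, so the series converges absolutely by comparison with the p-series (p = 3 > 1).
When x = 45/7, absolute convergence follows by limit comparison with Σ 1/k³.

[45/7, 81/7]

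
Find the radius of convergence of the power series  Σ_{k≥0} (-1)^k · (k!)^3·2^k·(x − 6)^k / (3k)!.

By the ratio test, |a_{k+1}/a_k| = (k+1)³/[(3k+1)·(3k+2)·(3k+3)] · 2 → 2/27.
Convergence for |x − 6| · 2/27 < 1, i.e. |x − 6| < 27/2. So R = 27/2.

R = 27/2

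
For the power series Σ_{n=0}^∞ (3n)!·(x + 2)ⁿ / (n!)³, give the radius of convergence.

By the ratio test, |a_{n+1}/a_n| = (3n+1)·(3n+2)·(3n+3)/(n+1)³ → 27.
Convergence for |x + 2| · 27 < 1, i.e. |x + 2| < 1/27. So R = 1/27.

R = 1/27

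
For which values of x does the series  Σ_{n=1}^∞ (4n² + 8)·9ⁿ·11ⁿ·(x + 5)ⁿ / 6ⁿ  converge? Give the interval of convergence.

The ratio of consecutive coefficients is [(4(n+1)² + 8)/(4n² + 8)] · 9·11/6 → 33/2.
Convergence for |x + 5| · 33/2 < 1, i.e. |x + 5| < 2/33. So R = 2/33.
At x = -163/33: the terms do not tend to 0, so the series diverges.
At x = -167/33: the n-th term does not approach 0; divergence by the term test.

(-167/33, -163/33)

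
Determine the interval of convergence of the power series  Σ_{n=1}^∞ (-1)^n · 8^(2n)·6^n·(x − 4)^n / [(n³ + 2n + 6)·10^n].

By the ratio test, |a_{n+1}/a_n| = [(n³ + 2n + 6)/((n+1)³ + 2(n+1) + 6)] · 64·6/10 → 192/5.
Hence the series converges for |x − 4| < 1/(192/5) = 5/192, so the radius of convergence is 5/192.
Endpoint x = 773/192: the terms are on the order of 1/n³, so the series converges absolutely by comparison with the p-series (p = 3 > 1).
When x = 763/192, absolute convergence follows by limit comparison with Σ 1/n³.

[763/192, 773/192]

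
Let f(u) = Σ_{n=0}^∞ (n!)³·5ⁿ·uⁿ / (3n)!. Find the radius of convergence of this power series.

The ratio of consecutive coefficients is (n+1)³/[(3n+1)·(3n+2)·(3n+3)] · 5 → 5/27.
Thus R = 1/(5/27) = 27/5.

R = 27/5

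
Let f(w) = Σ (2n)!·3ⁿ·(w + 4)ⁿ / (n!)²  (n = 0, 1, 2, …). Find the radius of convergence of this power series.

R = 1/12

The ratio of consecutive coefficients is (2n+1)·(2n+2)/(n+1)² · 3 → 12.
Convergence for |w + 4| · 12 < 1, i.e. |w + 4| < 1/12. So R = 1/12.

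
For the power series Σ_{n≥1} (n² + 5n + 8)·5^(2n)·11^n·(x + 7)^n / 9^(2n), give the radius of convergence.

R = 81/275

By the ratio test, |a_{n+1}/a_n| = [((n+1)² + 5(n+1) + 8)/(n² + 5n + 8)] · 25·11/81 → 275/81.
Convergence for |x + 7| · 275/81 < 1, i.e. |x + 7| < 81/275. So R = 81/275.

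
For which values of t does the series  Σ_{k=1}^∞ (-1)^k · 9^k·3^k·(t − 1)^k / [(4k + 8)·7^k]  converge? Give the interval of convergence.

(20/27, 34/27]

By the ratio test, |a_{k+1}/a_k| = [(4k + 8)/(4(k+1) + 8)] · 9·3/7 → 27/7.
Convergence for |t − 1| · 27/7 < 1, i.e. |t − 1| < 7/27. So R = 7/27.
Check t = 34/27: the terms alternate in sign and decrease monotonically to 0 in absolute value (size ~ c/k), so the alternating series test gives convergence.
At t = 20/27: comparison with the harmonic series Σ 1/k shows the series diverges.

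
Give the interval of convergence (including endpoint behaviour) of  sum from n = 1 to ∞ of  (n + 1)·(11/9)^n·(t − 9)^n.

By the ratio test, |a_{n+1}/a_n| = [((n+1) + 1)/(n + 1)] · 11/9 → 11/9.
Hence the series converges for |t − 9| < 1/(11/9) = 9/11, so the radius of convergence is 9/11.
Check t = 108/11: the terms do not tend to 0, so the series diverges.
When t = 90/11, the n-th term does not approach 0; divergence by the term test.

(90/11, 108/11)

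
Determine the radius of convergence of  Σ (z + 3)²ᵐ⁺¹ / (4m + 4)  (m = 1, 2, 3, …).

Ratio test: |a_{m+1}/a_m| = (4m + 4)/(4(m+1) + 4) → 1 as m → ∞.
Since the exponent of (z + 3) increases by 2 each term, convergence requires |z + 3|² < 1, hence R = 1.

R = 1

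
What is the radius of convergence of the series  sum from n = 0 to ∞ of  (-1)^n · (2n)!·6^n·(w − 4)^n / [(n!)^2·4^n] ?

Apply the ratio test: |a_{n+1}| / |a_n| = (2n+1)·(2n+2)/(n+1)² · 6/4, which tends to 6 as n → ∞.
Hence the series converges for |w − 4| < 1/(6) = 1/6, so the radius of convergence is 1/6.

R = 1/6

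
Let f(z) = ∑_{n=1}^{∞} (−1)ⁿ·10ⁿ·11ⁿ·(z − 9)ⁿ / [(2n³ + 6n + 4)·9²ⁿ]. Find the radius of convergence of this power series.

By the ratio test, |a_{n+1}/a_n| = [(2n³ + 6n + 4)/(2(n+1)³ + 6(n+1) + 4)] · 10·11/81 → 110/81.
Convergence for |z − 9| · 110/81 < 1, i.e. |z − 9| < 81/110. So R = 81/110.

R = 81/110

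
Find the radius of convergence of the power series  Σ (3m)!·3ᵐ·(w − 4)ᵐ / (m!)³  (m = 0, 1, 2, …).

R = 1/81

Ratio test: |a_{m+1}/a_m| = (3m+1)·(3m+2)·(3m+3)/(m+1)³ · 3 → 81 as m → ∞.
The series converges when 81 · |w − 4| < 1, giving R = 1/81.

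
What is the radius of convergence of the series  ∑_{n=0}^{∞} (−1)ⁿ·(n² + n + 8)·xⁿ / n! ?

R = ∞

Apply the ratio test: |a_{n+1}| / |a_n| = ((n+1)² + (n+1) + 8)/(n² + n + 8) · 1/(n+1), which tends to 0 as n → ∞.
The limit is 0, so the series converges for all x; R = ∞.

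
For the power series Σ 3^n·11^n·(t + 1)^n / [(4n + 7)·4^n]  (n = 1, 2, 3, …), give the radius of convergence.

R = 4/33

The ratio of consecutive coefficients is [(4n + 7)/(4(n+1) + 7)] · 3·11/4 → 33/4.
Thus R = 1/(33/4) = 4/33.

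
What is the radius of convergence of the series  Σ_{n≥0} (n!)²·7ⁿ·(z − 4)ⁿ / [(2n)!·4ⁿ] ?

Apply the ratio test: |a_{n+1}| / |a_n| = (n+1)²/[(2n+1)·(2n+2)] · 7/4, which tends to 7/16 as n → ∞.
Convergence for |z − 4| · 7/16 < 1, i.e. |z − 4| < 16/7. So R = 16/7.

R = 16/7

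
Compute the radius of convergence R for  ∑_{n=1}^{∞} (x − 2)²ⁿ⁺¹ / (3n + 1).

R = 1

Apply the ratio test: |a_{n+1}| / |a_n| = (3n + 1)/(3(n+1) + 1), which tends to 1 as n → ∞.
Successive powers of (x − 2) differ by 2, so the series converges when |x − 2|² · 1 < 1, i.e. |x − 2| < √(1) = 1. So R = 1.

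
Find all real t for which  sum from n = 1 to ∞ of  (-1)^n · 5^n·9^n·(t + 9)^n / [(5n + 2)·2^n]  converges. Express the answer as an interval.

By the ratio test, |a_{n+1}/a_n| = [(5n + 2)/(5(n+1) + 2)] · 5·9/2 → 45/2.
The series converges when 45/2 · |t + 9| < 1, giving R = 2/45.
Check t = -403/45: an alternating series whose terms decrease to 0 in absolute value, so it converges by the Leibniz criterion.
At t = -407/45: comparison with the harmonic series Σ 1/n shows the series diverges.

(-407/45, -403/45]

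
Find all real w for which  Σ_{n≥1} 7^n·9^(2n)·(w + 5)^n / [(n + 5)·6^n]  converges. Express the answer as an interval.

By the ratio test, |a_{n+1}/a_n| = [(n + 5)/((n+1) + 5)] · 7·81/6 → 189/2.
Thus R = 1/(189/2) = 2/189.
At w = -943/189: the terms behave like c/n; limit comparison with the harmonic series gives divergence.
Endpoint w = -947/189: convergence follows from the alternating series test (terms decrease monotonically to 0).

[-947/189, -943/189)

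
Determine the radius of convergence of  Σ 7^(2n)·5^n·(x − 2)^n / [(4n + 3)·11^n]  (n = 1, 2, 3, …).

R = 11/245

By the ratio test, |a_{n+1}/a_n| = [(4n + 3)/(4(n+1) + 3)] · 49·5/11 → 245/11.
Thus R = 1/(245/11) = 11/245.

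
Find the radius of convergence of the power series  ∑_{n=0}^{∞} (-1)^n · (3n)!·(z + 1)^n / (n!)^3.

R = 1/27

Apply the ratio test: |a_{n+1}| / |a_n| = (3n+1)·(3n+2)·(3n+3)/(n+1)³, which tends to 27 as n → ∞.
The series converges when 27 · |z + 1| < 1, giving R = 1/27.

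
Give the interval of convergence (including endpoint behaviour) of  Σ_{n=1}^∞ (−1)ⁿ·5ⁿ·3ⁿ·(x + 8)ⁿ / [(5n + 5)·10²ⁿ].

Apply the ratio test: |a_{n+1}| / |a_n| = [(5n + 5)/(5(n+1) + 5)] · 5·3/100, which tends to 3/20 as n → ∞.
Convergence for |x + 8| · 3/20 < 1, i.e. |x + 8| < 20/3. So R = 20/3.
Check x = -4/3: convergence follows from the alternating series test (terms decrease monotonically to 0).
Check x = -44/3: comparison with the harmonic series Σ 1/n shows the series diverges.

(-44/3, -4/3]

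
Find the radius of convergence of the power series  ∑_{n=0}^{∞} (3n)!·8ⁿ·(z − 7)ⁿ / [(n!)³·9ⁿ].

R = 1/24

The ratio of consecutive coefficients is (3n+1)·(3n+2)·(3n+3)/(n+1)³ · 8/9 → 24.
Convergence for |z − 7| · 24 < 1, i.e. |z − 7| < 1/24. So R = 1/24.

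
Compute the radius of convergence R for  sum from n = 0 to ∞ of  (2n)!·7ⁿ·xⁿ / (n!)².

R = 1/28

The ratio of consecutive coefficients is (2n+1)·(2n+2)/(n+1)² · 7 → 28.
Convergence for |x| · 28 < 1, i.e. |x| < 1/28. So R = 1/28.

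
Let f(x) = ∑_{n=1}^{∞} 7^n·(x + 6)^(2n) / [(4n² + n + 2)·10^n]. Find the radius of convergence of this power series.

R = √70/7

Ratio test: |a_{n+1}/a_n| = [(4n² + n + 2)/(4(n+1)² + (n+1) + 2)] · 7/10 → 7/10 as n → ∞.
Writing y = (x + 6)², the series in y has radius 10/7, so |x + 6| < √(10/7) and R = √70/7.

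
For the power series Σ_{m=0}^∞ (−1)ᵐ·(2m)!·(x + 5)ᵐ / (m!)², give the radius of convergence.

R = 1/4

By the ratio test, |a_{m+1}/a_m| = (2m+1)·(2m+2)/(m+1)² → 4.
Thus R = 1/(4) = 1/4.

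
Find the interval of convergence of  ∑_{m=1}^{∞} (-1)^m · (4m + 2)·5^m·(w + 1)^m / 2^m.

(-7/5, -3/5)

Apply the ratio test: |a_{m+1}| / |a_m| = [(4(m+1) + 2)/(4m + 2)] · 5/2, which tends to 5/2 as m → ∞.
Convergence for |w + 1| · 5/2 < 1, i.e. |w + 1| < 2/5. So R = 2/5.
When w = -3/5, the terms do not tend to 0, so the series diverges.
Check w = -7/5: the m-th term does not approach 0; divergence by the term test.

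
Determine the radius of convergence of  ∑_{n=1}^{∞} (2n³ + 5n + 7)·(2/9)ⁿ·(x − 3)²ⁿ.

The ratio of consecutive coefficients is [(2(n+1)³ + 5(n+1) + 7)/(2n³ + 5n + 7)] · 2/9 → 2/9.
Successive powers of (x − 3) differ by 2, so the series converges when |x − 3|² · 2/9 < 1, i.e. |x − 3| < √(9/2). So R = 3√2/2.

R = 3√2/2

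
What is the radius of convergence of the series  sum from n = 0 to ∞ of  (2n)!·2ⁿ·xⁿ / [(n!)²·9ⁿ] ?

R = 9/8

The ratio of consecutive coefficients is (2n+1)·(2n+2)/(n+1)² · 2/9 → 8/9.
The series converges when 8/9 · |x| < 1, giving R = 9/8.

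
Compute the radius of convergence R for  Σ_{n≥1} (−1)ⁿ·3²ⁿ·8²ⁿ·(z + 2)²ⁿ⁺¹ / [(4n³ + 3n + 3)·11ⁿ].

R = √11/24

Ratio test: |a_{n+1}/a_n| = [(4n³ + 3n + 3)/(4(n+1)³ + 3(n+1) + 3)] · 9·64/11 → 576/11 as n → ∞.
Writing y = (z + 2)², the series in y has radius 11/576, so |z + 2| < √(11/576) and R = √11/24.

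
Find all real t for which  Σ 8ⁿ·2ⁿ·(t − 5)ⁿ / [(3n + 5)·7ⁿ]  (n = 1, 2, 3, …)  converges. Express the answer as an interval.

[73/16, 87/16)

The ratio of consecutive coefficients is [(3n + 5)/(3(n+1) + 5)] · 8·2/7 → 16/7.
Hence the series converges for |t − 5| < 1/(16/7) = 7/16, so the radius of convergence is 7/16.
Endpoint t = 87/16: the terms behave like c/n; limit comparison with the harmonic series gives divergence.
At t = 73/16: an alternating series whose terms decrease to 0 in absolute value, so it converges by the Leibniz criterion.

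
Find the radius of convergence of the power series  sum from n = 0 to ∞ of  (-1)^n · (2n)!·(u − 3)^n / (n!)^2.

R = 1/4

Apply the ratio test: |a_{n+1}| / |a_n| = (2n+1)·(2n+2)/(n+1)², which tends to 4 as n → ∞.
Hence the series converges for |u − 3| < 1/(4) = 1/4, so the radius of convergence is 1/4.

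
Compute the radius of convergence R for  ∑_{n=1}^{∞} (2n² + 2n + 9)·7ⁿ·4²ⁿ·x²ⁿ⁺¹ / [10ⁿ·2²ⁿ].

By the ratio test, |a_{n+1}/a_n| = [(2(n+1)² + 2(n+1) + 9)/(2n² + 2n + 9)] · 7·16/(10·4) → 14/5.
Since the exponent of x increases by 2 each term, convergence requires |x|² < 5/14, hence R = √70/14.

R = √70/14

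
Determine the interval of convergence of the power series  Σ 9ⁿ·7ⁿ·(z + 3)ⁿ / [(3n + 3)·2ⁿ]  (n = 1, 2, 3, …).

[-191/63, -187/63)

The ratio of consecutive coefficients is [(3n + 3)/(3(n+1) + 3)] · 9·7/2 → 63/2.
The series converges when 63/2 · |z + 3| < 1, giving R = 2/63.
Endpoint z = -187/63: comparison with the harmonic series Σ 1/n shows the series diverges.
Check z = -191/63: the terms alternate in sign and decrease monotonically to 0 in absolute value (size ~ c/n), so the alternating series test gives convergence.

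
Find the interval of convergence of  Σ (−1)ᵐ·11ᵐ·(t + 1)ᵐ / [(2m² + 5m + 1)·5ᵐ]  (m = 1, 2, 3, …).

[-16/11, -6/11]

Apply the ratio test: |a_{m+1}| / |a_m| = [(2m² + 5m + 1)/(2(m+1)² + 5(m+1) + 1)] · 11/5, which tends to 11/5 as m → ∞.
Thus R = 1/(11/5) = 5/11.
Check t = -6/11: the terms are on the order of 1/m², so the series converges absolutely by comparison with the p-series (p = 2 > 1).
Check t = -16/11: absolute convergence follows by limit comparison with Σ 1/m².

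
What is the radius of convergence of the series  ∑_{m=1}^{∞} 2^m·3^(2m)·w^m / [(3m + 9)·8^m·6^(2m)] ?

The ratio of consecutive coefficients is [(3m + 9)/(3(m+1) + 9)] · 2·9/(8·36) → 1/16.
Hence the series converges for |w| < 1/(1/16) = 16, so the radius of convergence is 16.

R = 16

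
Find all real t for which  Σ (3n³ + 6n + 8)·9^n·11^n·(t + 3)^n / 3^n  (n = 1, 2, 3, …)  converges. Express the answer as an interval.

(-100/33, -98/33)

The ratio of consecutive coefficients is [(3(n+1)³ + 6(n+1) + 8)/(3n³ + 6n + 8)] · 9·11/3 → 33.
Thus R = 1/(33) = 1/33.
When t = -98/33, the terms have absolute value of order n³, which does not tend to 0, so the series diverges by the divergence test.
At t = -100/33: the terms have absolute value of order n³, which does not tend to 0, so the series diverges by the divergence test.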